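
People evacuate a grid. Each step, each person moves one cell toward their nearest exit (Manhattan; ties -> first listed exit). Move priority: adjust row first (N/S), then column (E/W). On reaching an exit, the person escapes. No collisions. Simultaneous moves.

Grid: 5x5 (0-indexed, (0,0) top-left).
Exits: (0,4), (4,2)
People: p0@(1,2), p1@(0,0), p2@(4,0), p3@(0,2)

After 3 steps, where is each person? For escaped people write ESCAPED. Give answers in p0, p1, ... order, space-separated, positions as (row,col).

Step 1: p0:(1,2)->(0,2) | p1:(0,0)->(0,1) | p2:(4,0)->(4,1) | p3:(0,2)->(0,3)
Step 2: p0:(0,2)->(0,3) | p1:(0,1)->(0,2) | p2:(4,1)->(4,2)->EXIT | p3:(0,3)->(0,4)->EXIT
Step 3: p0:(0,3)->(0,4)->EXIT | p1:(0,2)->(0,3) | p2:escaped | p3:escaped

ESCAPED (0,3) ESCAPED ESCAPED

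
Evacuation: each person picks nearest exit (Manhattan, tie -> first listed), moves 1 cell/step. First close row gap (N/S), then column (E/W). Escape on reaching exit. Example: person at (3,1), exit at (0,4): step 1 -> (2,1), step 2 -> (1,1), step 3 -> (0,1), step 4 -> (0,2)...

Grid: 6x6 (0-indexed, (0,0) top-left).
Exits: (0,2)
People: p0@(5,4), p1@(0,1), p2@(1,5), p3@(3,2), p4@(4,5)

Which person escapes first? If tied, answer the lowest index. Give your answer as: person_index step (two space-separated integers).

Answer: 1 1

Derivation:
Step 1: p0:(5,4)->(4,4) | p1:(0,1)->(0,2)->EXIT | p2:(1,5)->(0,5) | p3:(3,2)->(2,2) | p4:(4,5)->(3,5)
Step 2: p0:(4,4)->(3,4) | p1:escaped | p2:(0,5)->(0,4) | p3:(2,2)->(1,2) | p4:(3,5)->(2,5)
Step 3: p0:(3,4)->(2,4) | p1:escaped | p2:(0,4)->(0,3) | p3:(1,2)->(0,2)->EXIT | p4:(2,5)->(1,5)
Step 4: p0:(2,4)->(1,4) | p1:escaped | p2:(0,3)->(0,2)->EXIT | p3:escaped | p4:(1,5)->(0,5)
Step 5: p0:(1,4)->(0,4) | p1:escaped | p2:escaped | p3:escaped | p4:(0,5)->(0,4)
Step 6: p0:(0,4)->(0,3) | p1:escaped | p2:escaped | p3:escaped | p4:(0,4)->(0,3)
Step 7: p0:(0,3)->(0,2)->EXIT | p1:escaped | p2:escaped | p3:escaped | p4:(0,3)->(0,2)->EXIT
Exit steps: [7, 1, 4, 3, 7]
First to escape: p1 at step 1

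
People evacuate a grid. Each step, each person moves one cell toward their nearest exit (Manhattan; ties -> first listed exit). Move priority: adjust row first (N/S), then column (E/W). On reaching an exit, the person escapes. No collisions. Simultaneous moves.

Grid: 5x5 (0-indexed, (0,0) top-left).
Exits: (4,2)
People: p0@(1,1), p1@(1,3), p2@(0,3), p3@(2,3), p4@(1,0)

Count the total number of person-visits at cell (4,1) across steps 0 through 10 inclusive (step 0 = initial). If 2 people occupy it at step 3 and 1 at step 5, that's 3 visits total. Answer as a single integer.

Answer: 2

Derivation:
Step 0: p0@(1,1) p1@(1,3) p2@(0,3) p3@(2,3) p4@(1,0) -> at (4,1): 0 [-], cum=0
Step 1: p0@(2,1) p1@(2,3) p2@(1,3) p3@(3,3) p4@(2,0) -> at (4,1): 0 [-], cum=0
Step 2: p0@(3,1) p1@(3,3) p2@(2,3) p3@(4,3) p4@(3,0) -> at (4,1): 0 [-], cum=0
Step 3: p0@(4,1) p1@(4,3) p2@(3,3) p3@ESC p4@(4,0) -> at (4,1): 1 [p0], cum=1
Step 4: p0@ESC p1@ESC p2@(4,3) p3@ESC p4@(4,1) -> at (4,1): 1 [p4], cum=2
Step 5: p0@ESC p1@ESC p2@ESC p3@ESC p4@ESC -> at (4,1): 0 [-], cum=2
Total visits = 2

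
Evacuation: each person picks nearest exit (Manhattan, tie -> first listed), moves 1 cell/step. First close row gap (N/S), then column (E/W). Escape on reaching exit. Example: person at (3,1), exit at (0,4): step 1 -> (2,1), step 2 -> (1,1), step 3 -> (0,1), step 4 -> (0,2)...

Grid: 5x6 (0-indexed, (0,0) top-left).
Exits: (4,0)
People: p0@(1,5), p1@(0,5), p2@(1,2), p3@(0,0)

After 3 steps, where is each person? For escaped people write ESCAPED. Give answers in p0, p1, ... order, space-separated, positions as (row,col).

Step 1: p0:(1,5)->(2,5) | p1:(0,5)->(1,5) | p2:(1,2)->(2,2) | p3:(0,0)->(1,0)
Step 2: p0:(2,5)->(3,5) | p1:(1,5)->(2,5) | p2:(2,2)->(3,2) | p3:(1,0)->(2,0)
Step 3: p0:(3,5)->(4,5) | p1:(2,5)->(3,5) | p2:(3,2)->(4,2) | p3:(2,0)->(3,0)

(4,5) (3,5) (4,2) (3,0)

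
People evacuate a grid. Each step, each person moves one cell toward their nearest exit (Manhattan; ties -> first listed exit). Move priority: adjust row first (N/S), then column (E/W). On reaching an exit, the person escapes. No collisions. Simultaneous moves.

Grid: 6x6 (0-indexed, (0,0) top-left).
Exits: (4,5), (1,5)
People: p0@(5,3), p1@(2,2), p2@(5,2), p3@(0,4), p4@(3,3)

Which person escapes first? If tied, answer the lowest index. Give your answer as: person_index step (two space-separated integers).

Step 1: p0:(5,3)->(4,3) | p1:(2,2)->(1,2) | p2:(5,2)->(4,2) | p3:(0,4)->(1,4) | p4:(3,3)->(4,3)
Step 2: p0:(4,3)->(4,4) | p1:(1,2)->(1,3) | p2:(4,2)->(4,3) | p3:(1,4)->(1,5)->EXIT | p4:(4,3)->(4,4)
Step 3: p0:(4,4)->(4,5)->EXIT | p1:(1,3)->(1,4) | p2:(4,3)->(4,4) | p3:escaped | p4:(4,4)->(4,5)->EXIT
Step 4: p0:escaped | p1:(1,4)->(1,5)->EXIT | p2:(4,4)->(4,5)->EXIT | p3:escaped | p4:escaped
Exit steps: [3, 4, 4, 2, 3]
First to escape: p3 at step 2

Answer: 3 2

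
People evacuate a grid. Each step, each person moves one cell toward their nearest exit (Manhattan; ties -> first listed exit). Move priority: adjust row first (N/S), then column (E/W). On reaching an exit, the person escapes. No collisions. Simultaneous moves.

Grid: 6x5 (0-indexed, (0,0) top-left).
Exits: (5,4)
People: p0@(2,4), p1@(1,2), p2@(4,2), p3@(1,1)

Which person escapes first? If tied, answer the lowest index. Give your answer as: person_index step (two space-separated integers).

Answer: 0 3

Derivation:
Step 1: p0:(2,4)->(3,4) | p1:(1,2)->(2,2) | p2:(4,2)->(5,2) | p3:(1,1)->(2,1)
Step 2: p0:(3,4)->(4,4) | p1:(2,2)->(3,2) | p2:(5,2)->(5,3) | p3:(2,1)->(3,1)
Step 3: p0:(4,4)->(5,4)->EXIT | p1:(3,2)->(4,2) | p2:(5,3)->(5,4)->EXIT | p3:(3,1)->(4,1)
Step 4: p0:escaped | p1:(4,2)->(5,2) | p2:escaped | p3:(4,1)->(5,1)
Step 5: p0:escaped | p1:(5,2)->(5,3) | p2:escaped | p3:(5,1)->(5,2)
Step 6: p0:escaped | p1:(5,3)->(5,4)->EXIT | p2:escaped | p3:(5,2)->(5,3)
Step 7: p0:escaped | p1:escaped | p2:escaped | p3:(5,3)->(5,4)->EXIT
Exit steps: [3, 6, 3, 7]
First to escape: p0 at step 3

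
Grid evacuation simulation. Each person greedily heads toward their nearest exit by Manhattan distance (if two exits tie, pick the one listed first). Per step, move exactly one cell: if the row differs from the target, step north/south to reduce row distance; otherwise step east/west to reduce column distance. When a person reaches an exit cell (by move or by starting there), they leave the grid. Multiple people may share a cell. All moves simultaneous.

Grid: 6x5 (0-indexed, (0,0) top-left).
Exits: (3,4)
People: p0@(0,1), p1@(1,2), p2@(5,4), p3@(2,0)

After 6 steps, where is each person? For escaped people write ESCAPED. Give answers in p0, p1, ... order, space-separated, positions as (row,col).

Step 1: p0:(0,1)->(1,1) | p1:(1,2)->(2,2) | p2:(5,4)->(4,4) | p3:(2,0)->(3,0)
Step 2: p0:(1,1)->(2,1) | p1:(2,2)->(3,2) | p2:(4,4)->(3,4)->EXIT | p3:(3,0)->(3,1)
Step 3: p0:(2,1)->(3,1) | p1:(3,2)->(3,3) | p2:escaped | p3:(3,1)->(3,2)
Step 4: p0:(3,1)->(3,2) | p1:(3,3)->(3,4)->EXIT | p2:escaped | p3:(3,2)->(3,3)
Step 5: p0:(3,2)->(3,3) | p1:escaped | p2:escaped | p3:(3,3)->(3,4)->EXIT
Step 6: p0:(3,3)->(3,4)->EXIT | p1:escaped | p2:escaped | p3:escaped

ESCAPED ESCAPED ESCAPED ESCAPED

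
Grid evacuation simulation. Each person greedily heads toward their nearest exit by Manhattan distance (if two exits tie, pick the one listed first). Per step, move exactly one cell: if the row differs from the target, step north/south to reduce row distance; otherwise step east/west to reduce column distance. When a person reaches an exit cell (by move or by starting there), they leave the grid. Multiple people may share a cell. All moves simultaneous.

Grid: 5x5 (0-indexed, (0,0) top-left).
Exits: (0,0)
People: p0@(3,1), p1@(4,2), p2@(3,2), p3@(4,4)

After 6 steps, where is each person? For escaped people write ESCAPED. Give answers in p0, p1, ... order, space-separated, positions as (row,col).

Step 1: p0:(3,1)->(2,1) | p1:(4,2)->(3,2) | p2:(3,2)->(2,2) | p3:(4,4)->(3,4)
Step 2: p0:(2,1)->(1,1) | p1:(3,2)->(2,2) | p2:(2,2)->(1,2) | p3:(3,4)->(2,4)
Step 3: p0:(1,1)->(0,1) | p1:(2,2)->(1,2) | p2:(1,2)->(0,2) | p3:(2,4)->(1,4)
Step 4: p0:(0,1)->(0,0)->EXIT | p1:(1,2)->(0,2) | p2:(0,2)->(0,1) | p3:(1,4)->(0,4)
Step 5: p0:escaped | p1:(0,2)->(0,1) | p2:(0,1)->(0,0)->EXIT | p3:(0,4)->(0,3)
Step 6: p0:escaped | p1:(0,1)->(0,0)->EXIT | p2:escaped | p3:(0,3)->(0,2)

ESCAPED ESCAPED ESCAPED (0,2)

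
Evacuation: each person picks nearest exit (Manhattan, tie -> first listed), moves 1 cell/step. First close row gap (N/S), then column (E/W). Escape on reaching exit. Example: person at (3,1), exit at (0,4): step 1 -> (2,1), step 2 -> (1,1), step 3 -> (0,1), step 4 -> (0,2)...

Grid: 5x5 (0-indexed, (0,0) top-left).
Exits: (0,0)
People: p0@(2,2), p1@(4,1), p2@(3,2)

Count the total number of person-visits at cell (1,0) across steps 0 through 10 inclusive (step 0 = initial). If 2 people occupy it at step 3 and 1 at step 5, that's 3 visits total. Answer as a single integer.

Answer: 0

Derivation:
Step 0: p0@(2,2) p1@(4,1) p2@(3,2) -> at (1,0): 0 [-], cum=0
Step 1: p0@(1,2) p1@(3,1) p2@(2,2) -> at (1,0): 0 [-], cum=0
Step 2: p0@(0,2) p1@(2,1) p2@(1,2) -> at (1,0): 0 [-], cum=0
Step 3: p0@(0,1) p1@(1,1) p2@(0,2) -> at (1,0): 0 [-], cum=0
Step 4: p0@ESC p1@(0,1) p2@(0,1) -> at (1,0): 0 [-], cum=0
Step 5: p0@ESC p1@ESC p2@ESC -> at (1,0): 0 [-], cum=0
Total visits = 0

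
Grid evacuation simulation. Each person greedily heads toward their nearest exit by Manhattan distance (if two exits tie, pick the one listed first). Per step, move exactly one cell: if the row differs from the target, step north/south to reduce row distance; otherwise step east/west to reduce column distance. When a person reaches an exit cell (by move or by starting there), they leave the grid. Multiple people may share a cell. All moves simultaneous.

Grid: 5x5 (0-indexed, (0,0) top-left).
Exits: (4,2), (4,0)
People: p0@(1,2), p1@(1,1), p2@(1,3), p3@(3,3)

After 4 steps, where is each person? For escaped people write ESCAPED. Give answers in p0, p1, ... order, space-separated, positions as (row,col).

Step 1: p0:(1,2)->(2,2) | p1:(1,1)->(2,1) | p2:(1,3)->(2,3) | p3:(3,3)->(4,3)
Step 2: p0:(2,2)->(3,2) | p1:(2,1)->(3,1) | p2:(2,3)->(3,3) | p3:(4,3)->(4,2)->EXIT
Step 3: p0:(3,2)->(4,2)->EXIT | p1:(3,1)->(4,1) | p2:(3,3)->(4,3) | p3:escaped
Step 4: p0:escaped | p1:(4,1)->(4,2)->EXIT | p2:(4,3)->(4,2)->EXIT | p3:escaped

ESCAPED ESCAPED ESCAPED ESCAPED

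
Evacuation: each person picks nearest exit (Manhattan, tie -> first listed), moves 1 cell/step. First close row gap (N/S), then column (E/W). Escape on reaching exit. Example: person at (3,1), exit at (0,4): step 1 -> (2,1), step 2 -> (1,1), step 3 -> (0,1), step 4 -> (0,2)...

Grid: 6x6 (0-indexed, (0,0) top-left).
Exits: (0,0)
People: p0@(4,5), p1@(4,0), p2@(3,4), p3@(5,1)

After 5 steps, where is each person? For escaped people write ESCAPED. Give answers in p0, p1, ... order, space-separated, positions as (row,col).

Step 1: p0:(4,5)->(3,5) | p1:(4,0)->(3,0) | p2:(3,4)->(2,4) | p3:(5,1)->(4,1)
Step 2: p0:(3,5)->(2,5) | p1:(3,0)->(2,0) | p2:(2,4)->(1,4) | p3:(4,1)->(3,1)
Step 3: p0:(2,5)->(1,5) | p1:(2,0)->(1,0) | p2:(1,4)->(0,4) | p3:(3,1)->(2,1)
Step 4: p0:(1,5)->(0,5) | p1:(1,0)->(0,0)->EXIT | p2:(0,4)->(0,3) | p3:(2,1)->(1,1)
Step 5: p0:(0,5)->(0,4) | p1:escaped | p2:(0,3)->(0,2) | p3:(1,1)->(0,1)

(0,4) ESCAPED (0,2) (0,1)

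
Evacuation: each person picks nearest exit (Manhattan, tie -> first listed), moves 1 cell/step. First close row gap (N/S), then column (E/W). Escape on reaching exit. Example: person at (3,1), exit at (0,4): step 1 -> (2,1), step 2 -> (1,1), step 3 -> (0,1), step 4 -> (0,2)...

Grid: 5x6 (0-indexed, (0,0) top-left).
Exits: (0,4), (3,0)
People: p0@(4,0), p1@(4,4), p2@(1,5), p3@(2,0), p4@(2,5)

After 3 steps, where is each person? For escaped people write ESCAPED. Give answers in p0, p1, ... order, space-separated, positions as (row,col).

Step 1: p0:(4,0)->(3,0)->EXIT | p1:(4,4)->(3,4) | p2:(1,5)->(0,5) | p3:(2,0)->(3,0)->EXIT | p4:(2,5)->(1,5)
Step 2: p0:escaped | p1:(3,4)->(2,4) | p2:(0,5)->(0,4)->EXIT | p3:escaped | p4:(1,5)->(0,5)
Step 3: p0:escaped | p1:(2,4)->(1,4) | p2:escaped | p3:escaped | p4:(0,5)->(0,4)->EXIT

ESCAPED (1,4) ESCAPED ESCAPED ESCAPED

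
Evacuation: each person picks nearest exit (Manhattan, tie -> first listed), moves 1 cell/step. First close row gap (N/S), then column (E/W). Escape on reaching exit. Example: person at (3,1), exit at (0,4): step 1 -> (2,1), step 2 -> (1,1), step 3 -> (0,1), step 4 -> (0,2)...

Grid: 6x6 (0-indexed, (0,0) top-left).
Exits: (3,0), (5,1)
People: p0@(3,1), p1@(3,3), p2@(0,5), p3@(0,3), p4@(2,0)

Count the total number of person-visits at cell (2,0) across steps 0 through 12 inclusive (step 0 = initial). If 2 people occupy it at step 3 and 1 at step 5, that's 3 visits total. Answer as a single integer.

Step 0: p0@(3,1) p1@(3,3) p2@(0,5) p3@(0,3) p4@(2,0) -> at (2,0): 1 [p4], cum=1
Step 1: p0@ESC p1@(3,2) p2@(1,5) p3@(1,3) p4@ESC -> at (2,0): 0 [-], cum=1
Step 2: p0@ESC p1@(3,1) p2@(2,5) p3@(2,3) p4@ESC -> at (2,0): 0 [-], cum=1
Step 3: p0@ESC p1@ESC p2@(3,5) p3@(3,3) p4@ESC -> at (2,0): 0 [-], cum=1
Step 4: p0@ESC p1@ESC p2@(3,4) p3@(3,2) p4@ESC -> at (2,0): 0 [-], cum=1
Step 5: p0@ESC p1@ESC p2@(3,3) p3@(3,1) p4@ESC -> at (2,0): 0 [-], cum=1
Step 6: p0@ESC p1@ESC p2@(3,2) p3@ESC p4@ESC -> at (2,0): 0 [-], cum=1
Step 7: p0@ESC p1@ESC p2@(3,1) p3@ESC p4@ESC -> at (2,0): 0 [-], cum=1
Step 8: p0@ESC p1@ESC p2@ESC p3@ESC p4@ESC -> at (2,0): 0 [-], cum=1
Total visits = 1

Answer: 1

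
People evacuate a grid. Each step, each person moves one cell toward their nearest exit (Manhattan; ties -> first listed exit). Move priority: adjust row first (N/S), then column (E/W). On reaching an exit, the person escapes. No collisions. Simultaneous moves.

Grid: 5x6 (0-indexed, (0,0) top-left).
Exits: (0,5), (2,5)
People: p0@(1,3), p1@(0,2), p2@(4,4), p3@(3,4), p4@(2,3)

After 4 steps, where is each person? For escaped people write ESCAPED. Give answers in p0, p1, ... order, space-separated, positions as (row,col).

Step 1: p0:(1,3)->(0,3) | p1:(0,2)->(0,3) | p2:(4,4)->(3,4) | p3:(3,4)->(2,4) | p4:(2,3)->(2,4)
Step 2: p0:(0,3)->(0,4) | p1:(0,3)->(0,4) | p2:(3,4)->(2,4) | p3:(2,4)->(2,5)->EXIT | p4:(2,4)->(2,5)->EXIT
Step 3: p0:(0,4)->(0,5)->EXIT | p1:(0,4)->(0,5)->EXIT | p2:(2,4)->(2,5)->EXIT | p3:escaped | p4:escaped

ESCAPED ESCAPED ESCAPED ESCAPED ESCAPED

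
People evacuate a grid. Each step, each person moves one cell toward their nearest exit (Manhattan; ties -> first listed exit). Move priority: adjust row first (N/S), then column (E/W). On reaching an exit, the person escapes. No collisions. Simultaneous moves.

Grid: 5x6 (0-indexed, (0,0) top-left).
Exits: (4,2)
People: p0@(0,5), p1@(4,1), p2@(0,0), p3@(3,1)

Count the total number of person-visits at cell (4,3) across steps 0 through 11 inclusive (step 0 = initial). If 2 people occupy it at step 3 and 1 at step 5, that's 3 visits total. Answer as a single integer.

Answer: 1

Derivation:
Step 0: p0@(0,5) p1@(4,1) p2@(0,0) p3@(3,1) -> at (4,3): 0 [-], cum=0
Step 1: p0@(1,5) p1@ESC p2@(1,0) p3@(4,1) -> at (4,3): 0 [-], cum=0
Step 2: p0@(2,5) p1@ESC p2@(2,0) p3@ESC -> at (4,3): 0 [-], cum=0
Step 3: p0@(3,5) p1@ESC p2@(3,0) p3@ESC -> at (4,3): 0 [-], cum=0
Step 4: p0@(4,5) p1@ESC p2@(4,0) p3@ESC -> at (4,3): 0 [-], cum=0
Step 5: p0@(4,4) p1@ESC p2@(4,1) p3@ESC -> at (4,3): 0 [-], cum=0
Step 6: p0@(4,3) p1@ESC p2@ESC p3@ESC -> at (4,3): 1 [p0], cum=1
Step 7: p0@ESC p1@ESC p2@ESC p3@ESC -> at (4,3): 0 [-], cum=1
Total visits = 1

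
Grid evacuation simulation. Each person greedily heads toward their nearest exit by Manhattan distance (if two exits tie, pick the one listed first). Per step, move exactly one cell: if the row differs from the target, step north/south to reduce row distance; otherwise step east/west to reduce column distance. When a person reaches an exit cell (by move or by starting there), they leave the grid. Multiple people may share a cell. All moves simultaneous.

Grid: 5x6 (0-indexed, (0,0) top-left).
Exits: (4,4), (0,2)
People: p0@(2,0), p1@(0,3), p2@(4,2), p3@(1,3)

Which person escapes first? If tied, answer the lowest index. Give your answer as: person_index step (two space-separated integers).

Answer: 1 1

Derivation:
Step 1: p0:(2,0)->(1,0) | p1:(0,3)->(0,2)->EXIT | p2:(4,2)->(4,3) | p3:(1,3)->(0,3)
Step 2: p0:(1,0)->(0,0) | p1:escaped | p2:(4,3)->(4,4)->EXIT | p3:(0,3)->(0,2)->EXIT
Step 3: p0:(0,0)->(0,1) | p1:escaped | p2:escaped | p3:escaped
Step 4: p0:(0,1)->(0,2)->EXIT | p1:escaped | p2:escaped | p3:escaped
Exit steps: [4, 1, 2, 2]
First to escape: p1 at step 1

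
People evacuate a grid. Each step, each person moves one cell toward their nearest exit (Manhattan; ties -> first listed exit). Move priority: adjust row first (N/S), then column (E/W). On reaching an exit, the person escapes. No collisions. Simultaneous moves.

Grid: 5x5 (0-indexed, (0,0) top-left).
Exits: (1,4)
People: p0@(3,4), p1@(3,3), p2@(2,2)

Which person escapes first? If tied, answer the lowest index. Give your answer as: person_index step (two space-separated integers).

Step 1: p0:(3,4)->(2,4) | p1:(3,3)->(2,3) | p2:(2,2)->(1,2)
Step 2: p0:(2,4)->(1,4)->EXIT | p1:(2,3)->(1,3) | p2:(1,2)->(1,3)
Step 3: p0:escaped | p1:(1,3)->(1,4)->EXIT | p2:(1,3)->(1,4)->EXIT
Exit steps: [2, 3, 3]
First to escape: p0 at step 2

Answer: 0 2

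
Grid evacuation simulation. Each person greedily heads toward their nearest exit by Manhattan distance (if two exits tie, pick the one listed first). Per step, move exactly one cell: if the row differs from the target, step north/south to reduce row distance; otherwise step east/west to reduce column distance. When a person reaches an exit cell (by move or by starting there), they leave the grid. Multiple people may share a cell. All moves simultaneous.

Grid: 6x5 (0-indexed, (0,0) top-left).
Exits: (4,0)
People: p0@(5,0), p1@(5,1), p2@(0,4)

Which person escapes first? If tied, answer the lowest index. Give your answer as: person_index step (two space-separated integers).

Answer: 0 1

Derivation:
Step 1: p0:(5,0)->(4,0)->EXIT | p1:(5,1)->(4,1) | p2:(0,4)->(1,4)
Step 2: p0:escaped | p1:(4,1)->(4,0)->EXIT | p2:(1,4)->(2,4)
Step 3: p0:escaped | p1:escaped | p2:(2,4)->(3,4)
Step 4: p0:escaped | p1:escaped | p2:(3,4)->(4,4)
Step 5: p0:escaped | p1:escaped | p2:(4,4)->(4,3)
Step 6: p0:escaped | p1:escaped | p2:(4,3)->(4,2)
Step 7: p0:escaped | p1:escaped | p2:(4,2)->(4,1)
Step 8: p0:escaped | p1:escaped | p2:(4,1)->(4,0)->EXIT
Exit steps: [1, 2, 8]
First to escape: p0 at step 1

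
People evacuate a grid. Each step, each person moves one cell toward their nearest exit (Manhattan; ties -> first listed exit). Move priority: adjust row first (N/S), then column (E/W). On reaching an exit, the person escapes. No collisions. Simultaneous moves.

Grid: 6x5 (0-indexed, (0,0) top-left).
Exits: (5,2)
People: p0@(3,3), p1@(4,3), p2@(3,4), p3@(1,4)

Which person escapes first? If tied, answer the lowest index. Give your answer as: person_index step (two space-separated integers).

Step 1: p0:(3,3)->(4,3) | p1:(4,3)->(5,3) | p2:(3,4)->(4,4) | p3:(1,4)->(2,4)
Step 2: p0:(4,3)->(5,3) | p1:(5,3)->(5,2)->EXIT | p2:(4,4)->(5,4) | p3:(2,4)->(3,4)
Step 3: p0:(5,3)->(5,2)->EXIT | p1:escaped | p2:(5,4)->(5,3) | p3:(3,4)->(4,4)
Step 4: p0:escaped | p1:escaped | p2:(5,3)->(5,2)->EXIT | p3:(4,4)->(5,4)
Step 5: p0:escaped | p1:escaped | p2:escaped | p3:(5,4)->(5,3)
Step 6: p0:escaped | p1:escaped | p2:escaped | p3:(5,3)->(5,2)->EXIT
Exit steps: [3, 2, 4, 6]
First to escape: p1 at step 2

Answer: 1 2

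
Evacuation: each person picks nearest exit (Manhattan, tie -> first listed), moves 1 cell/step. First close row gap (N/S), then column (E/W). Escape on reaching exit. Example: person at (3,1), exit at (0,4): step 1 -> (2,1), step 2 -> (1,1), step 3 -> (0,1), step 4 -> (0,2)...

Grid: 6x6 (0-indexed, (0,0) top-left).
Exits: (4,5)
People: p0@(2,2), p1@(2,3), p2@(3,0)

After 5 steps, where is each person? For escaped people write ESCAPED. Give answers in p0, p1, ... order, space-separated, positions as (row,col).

Step 1: p0:(2,2)->(3,2) | p1:(2,3)->(3,3) | p2:(3,0)->(4,0)
Step 2: p0:(3,2)->(4,2) | p1:(3,3)->(4,3) | p2:(4,0)->(4,1)
Step 3: p0:(4,2)->(4,3) | p1:(4,3)->(4,4) | p2:(4,1)->(4,2)
Step 4: p0:(4,3)->(4,4) | p1:(4,4)->(4,5)->EXIT | p2:(4,2)->(4,3)
Step 5: p0:(4,4)->(4,5)->EXIT | p1:escaped | p2:(4,3)->(4,4)

ESCAPED ESCAPED (4,4)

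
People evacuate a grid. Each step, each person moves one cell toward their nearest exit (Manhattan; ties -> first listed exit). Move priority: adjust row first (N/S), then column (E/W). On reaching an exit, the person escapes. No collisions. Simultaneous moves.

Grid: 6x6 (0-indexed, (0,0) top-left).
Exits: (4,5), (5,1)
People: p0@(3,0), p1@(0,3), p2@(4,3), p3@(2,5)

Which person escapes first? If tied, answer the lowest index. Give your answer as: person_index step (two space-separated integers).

Step 1: p0:(3,0)->(4,0) | p1:(0,3)->(1,3) | p2:(4,3)->(4,4) | p3:(2,5)->(3,5)
Step 2: p0:(4,0)->(5,0) | p1:(1,3)->(2,3) | p2:(4,4)->(4,5)->EXIT | p3:(3,5)->(4,5)->EXIT
Step 3: p0:(5,0)->(5,1)->EXIT | p1:(2,3)->(3,3) | p2:escaped | p3:escaped
Step 4: p0:escaped | p1:(3,3)->(4,3) | p2:escaped | p3:escaped
Step 5: p0:escaped | p1:(4,3)->(4,4) | p2:escaped | p3:escaped
Step 6: p0:escaped | p1:(4,4)->(4,5)->EXIT | p2:escaped | p3:escaped
Exit steps: [3, 6, 2, 2]
First to escape: p2 at step 2

Answer: 2 2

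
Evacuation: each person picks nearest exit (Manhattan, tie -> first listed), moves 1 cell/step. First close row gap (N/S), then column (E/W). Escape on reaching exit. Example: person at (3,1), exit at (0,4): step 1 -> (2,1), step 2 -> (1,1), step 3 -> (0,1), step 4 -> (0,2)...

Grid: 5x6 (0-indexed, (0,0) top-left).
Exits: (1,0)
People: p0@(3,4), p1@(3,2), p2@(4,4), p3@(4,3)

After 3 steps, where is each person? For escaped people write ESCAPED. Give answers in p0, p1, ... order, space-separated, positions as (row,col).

Step 1: p0:(3,4)->(2,4) | p1:(3,2)->(2,2) | p2:(4,4)->(3,4) | p3:(4,3)->(3,3)
Step 2: p0:(2,4)->(1,4) | p1:(2,2)->(1,2) | p2:(3,4)->(2,4) | p3:(3,3)->(2,3)
Step 3: p0:(1,4)->(1,3) | p1:(1,2)->(1,1) | p2:(2,4)->(1,4) | p3:(2,3)->(1,3)

(1,3) (1,1) (1,4) (1,3)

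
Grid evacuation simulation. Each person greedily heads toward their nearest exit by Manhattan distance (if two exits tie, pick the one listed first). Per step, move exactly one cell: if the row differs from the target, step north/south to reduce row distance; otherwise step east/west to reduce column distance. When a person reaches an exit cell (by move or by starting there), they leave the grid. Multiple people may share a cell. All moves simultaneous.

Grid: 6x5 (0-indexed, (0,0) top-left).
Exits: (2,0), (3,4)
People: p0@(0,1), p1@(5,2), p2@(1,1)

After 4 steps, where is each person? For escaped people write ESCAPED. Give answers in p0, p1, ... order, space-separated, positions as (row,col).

Step 1: p0:(0,1)->(1,1) | p1:(5,2)->(4,2) | p2:(1,1)->(2,1)
Step 2: p0:(1,1)->(2,1) | p1:(4,2)->(3,2) | p2:(2,1)->(2,0)->EXIT
Step 3: p0:(2,1)->(2,0)->EXIT | p1:(3,2)->(3,3) | p2:escaped
Step 4: p0:escaped | p1:(3,3)->(3,4)->EXIT | p2:escaped

ESCAPED ESCAPED ESCAPED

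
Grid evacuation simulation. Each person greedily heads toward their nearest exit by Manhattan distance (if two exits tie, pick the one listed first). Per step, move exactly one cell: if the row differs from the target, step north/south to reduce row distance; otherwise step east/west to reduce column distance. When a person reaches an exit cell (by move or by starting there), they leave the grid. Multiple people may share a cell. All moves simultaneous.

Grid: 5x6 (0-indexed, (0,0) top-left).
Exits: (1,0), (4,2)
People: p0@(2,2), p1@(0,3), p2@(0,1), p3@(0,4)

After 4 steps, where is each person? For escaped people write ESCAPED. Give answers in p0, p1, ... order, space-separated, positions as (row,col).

Step 1: p0:(2,2)->(3,2) | p1:(0,3)->(1,3) | p2:(0,1)->(1,1) | p3:(0,4)->(1,4)
Step 2: p0:(3,2)->(4,2)->EXIT | p1:(1,3)->(1,2) | p2:(1,1)->(1,0)->EXIT | p3:(1,4)->(1,3)
Step 3: p0:escaped | p1:(1,2)->(1,1) | p2:escaped | p3:(1,3)->(1,2)
Step 4: p0:escaped | p1:(1,1)->(1,0)->EXIT | p2:escaped | p3:(1,2)->(1,1)

ESCAPED ESCAPED ESCAPED (1,1)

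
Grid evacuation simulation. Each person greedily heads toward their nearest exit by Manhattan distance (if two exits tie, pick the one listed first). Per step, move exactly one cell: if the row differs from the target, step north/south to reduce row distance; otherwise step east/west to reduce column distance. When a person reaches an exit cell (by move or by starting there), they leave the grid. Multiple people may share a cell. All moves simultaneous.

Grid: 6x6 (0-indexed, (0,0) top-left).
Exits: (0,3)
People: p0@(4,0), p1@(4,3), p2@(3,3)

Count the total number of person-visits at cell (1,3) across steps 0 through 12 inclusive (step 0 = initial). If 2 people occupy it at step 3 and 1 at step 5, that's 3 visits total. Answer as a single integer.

Answer: 2

Derivation:
Step 0: p0@(4,0) p1@(4,3) p2@(3,3) -> at (1,3): 0 [-], cum=0
Step 1: p0@(3,0) p1@(3,3) p2@(2,3) -> at (1,3): 0 [-], cum=0
Step 2: p0@(2,0) p1@(2,3) p2@(1,3) -> at (1,3): 1 [p2], cum=1
Step 3: p0@(1,0) p1@(1,3) p2@ESC -> at (1,3): 1 [p1], cum=2
Step 4: p0@(0,0) p1@ESC p2@ESC -> at (1,3): 0 [-], cum=2
Step 5: p0@(0,1) p1@ESC p2@ESC -> at (1,3): 0 [-], cum=2
Step 6: p0@(0,2) p1@ESC p2@ESC -> at (1,3): 0 [-], cum=2
Step 7: p0@ESC p1@ESC p2@ESC -> at (1,3): 0 [-], cum=2
Total visits = 2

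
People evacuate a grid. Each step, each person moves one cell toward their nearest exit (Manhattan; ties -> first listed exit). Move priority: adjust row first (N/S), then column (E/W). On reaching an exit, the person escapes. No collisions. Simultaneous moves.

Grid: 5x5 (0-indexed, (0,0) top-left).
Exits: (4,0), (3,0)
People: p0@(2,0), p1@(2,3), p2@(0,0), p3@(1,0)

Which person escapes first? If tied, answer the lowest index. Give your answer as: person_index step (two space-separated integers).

Step 1: p0:(2,0)->(3,0)->EXIT | p1:(2,3)->(3,3) | p2:(0,0)->(1,0) | p3:(1,0)->(2,0)
Step 2: p0:escaped | p1:(3,3)->(3,2) | p2:(1,0)->(2,0) | p3:(2,0)->(3,0)->EXIT
Step 3: p0:escaped | p1:(3,2)->(3,1) | p2:(2,0)->(3,0)->EXIT | p3:escaped
Step 4: p0:escaped | p1:(3,1)->(3,0)->EXIT | p2:escaped | p3:escaped
Exit steps: [1, 4, 3, 2]
First to escape: p0 at step 1

Answer: 0 1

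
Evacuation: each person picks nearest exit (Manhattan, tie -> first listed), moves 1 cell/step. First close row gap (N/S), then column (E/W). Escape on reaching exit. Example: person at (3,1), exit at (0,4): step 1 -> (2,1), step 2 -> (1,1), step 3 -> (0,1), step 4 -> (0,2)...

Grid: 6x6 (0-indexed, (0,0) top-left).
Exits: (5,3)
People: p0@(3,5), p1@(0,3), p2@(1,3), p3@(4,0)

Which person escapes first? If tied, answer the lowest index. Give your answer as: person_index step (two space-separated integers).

Answer: 0 4

Derivation:
Step 1: p0:(3,5)->(4,5) | p1:(0,3)->(1,3) | p2:(1,3)->(2,3) | p3:(4,0)->(5,0)
Step 2: p0:(4,5)->(5,5) | p1:(1,3)->(2,3) | p2:(2,3)->(3,3) | p3:(5,0)->(5,1)
Step 3: p0:(5,5)->(5,4) | p1:(2,3)->(3,3) | p2:(3,3)->(4,3) | p3:(5,1)->(5,2)
Step 4: p0:(5,4)->(5,3)->EXIT | p1:(3,3)->(4,3) | p2:(4,3)->(5,3)->EXIT | p3:(5,2)->(5,3)->EXIT
Step 5: p0:escaped | p1:(4,3)->(5,3)->EXIT | p2:escaped | p3:escaped
Exit steps: [4, 5, 4, 4]
First to escape: p0 at step 4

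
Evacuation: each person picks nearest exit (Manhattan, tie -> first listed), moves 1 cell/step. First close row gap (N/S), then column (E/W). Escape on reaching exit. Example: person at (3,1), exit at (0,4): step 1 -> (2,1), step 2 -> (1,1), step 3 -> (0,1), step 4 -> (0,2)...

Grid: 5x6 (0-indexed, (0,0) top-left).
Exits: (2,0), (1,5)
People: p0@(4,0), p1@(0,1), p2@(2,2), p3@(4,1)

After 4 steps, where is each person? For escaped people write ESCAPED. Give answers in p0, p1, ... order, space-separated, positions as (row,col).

Step 1: p0:(4,0)->(3,0) | p1:(0,1)->(1,1) | p2:(2,2)->(2,1) | p3:(4,1)->(3,1)
Step 2: p0:(3,0)->(2,0)->EXIT | p1:(1,1)->(2,1) | p2:(2,1)->(2,0)->EXIT | p3:(3,1)->(2,1)
Step 3: p0:escaped | p1:(2,1)->(2,0)->EXIT | p2:escaped | p3:(2,1)->(2,0)->EXIT

ESCAPED ESCAPED ESCAPED ESCAPED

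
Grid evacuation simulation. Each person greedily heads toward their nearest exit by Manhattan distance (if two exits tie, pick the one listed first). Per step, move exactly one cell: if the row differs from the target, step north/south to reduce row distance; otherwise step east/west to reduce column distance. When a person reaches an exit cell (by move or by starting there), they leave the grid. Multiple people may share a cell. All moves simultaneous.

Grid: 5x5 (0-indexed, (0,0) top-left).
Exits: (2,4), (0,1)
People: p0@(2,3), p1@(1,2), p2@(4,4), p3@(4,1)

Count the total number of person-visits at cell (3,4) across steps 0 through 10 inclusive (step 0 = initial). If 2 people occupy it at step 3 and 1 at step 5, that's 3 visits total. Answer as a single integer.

Answer: 1

Derivation:
Step 0: p0@(2,3) p1@(1,2) p2@(4,4) p3@(4,1) -> at (3,4): 0 [-], cum=0
Step 1: p0@ESC p1@(0,2) p2@(3,4) p3@(3,1) -> at (3,4): 1 [p2], cum=1
Step 2: p0@ESC p1@ESC p2@ESC p3@(2,1) -> at (3,4): 0 [-], cum=1
Step 3: p0@ESC p1@ESC p2@ESC p3@(1,1) -> at (3,4): 0 [-], cum=1
Step 4: p0@ESC p1@ESC p2@ESC p3@ESC -> at (3,4): 0 [-], cum=1
Total visits = 1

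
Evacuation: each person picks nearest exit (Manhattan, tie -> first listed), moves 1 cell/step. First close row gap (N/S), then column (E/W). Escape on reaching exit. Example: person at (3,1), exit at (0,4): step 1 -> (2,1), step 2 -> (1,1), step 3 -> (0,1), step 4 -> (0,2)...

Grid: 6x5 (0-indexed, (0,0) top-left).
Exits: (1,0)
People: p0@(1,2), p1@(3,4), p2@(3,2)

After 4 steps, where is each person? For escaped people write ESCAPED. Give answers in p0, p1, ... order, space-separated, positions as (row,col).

Step 1: p0:(1,2)->(1,1) | p1:(3,4)->(2,4) | p2:(3,2)->(2,2)
Step 2: p0:(1,1)->(1,0)->EXIT | p1:(2,4)->(1,4) | p2:(2,2)->(1,2)
Step 3: p0:escaped | p1:(1,4)->(1,3) | p2:(1,2)->(1,1)
Step 4: p0:escaped | p1:(1,3)->(1,2) | p2:(1,1)->(1,0)->EXIT

ESCAPED (1,2) ESCAPED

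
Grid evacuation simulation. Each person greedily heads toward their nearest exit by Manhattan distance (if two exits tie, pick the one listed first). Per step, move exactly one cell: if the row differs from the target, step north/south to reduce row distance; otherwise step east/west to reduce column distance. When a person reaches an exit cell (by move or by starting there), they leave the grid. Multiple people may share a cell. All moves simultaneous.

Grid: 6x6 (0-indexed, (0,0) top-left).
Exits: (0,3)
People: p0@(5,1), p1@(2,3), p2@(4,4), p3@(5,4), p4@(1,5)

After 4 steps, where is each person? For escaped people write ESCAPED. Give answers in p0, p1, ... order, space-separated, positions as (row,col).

Step 1: p0:(5,1)->(4,1) | p1:(2,3)->(1,3) | p2:(4,4)->(3,4) | p3:(5,4)->(4,4) | p4:(1,5)->(0,5)
Step 2: p0:(4,1)->(3,1) | p1:(1,3)->(0,3)->EXIT | p2:(3,4)->(2,4) | p3:(4,4)->(3,4) | p4:(0,5)->(0,4)
Step 3: p0:(3,1)->(2,1) | p1:escaped | p2:(2,4)->(1,4) | p3:(3,4)->(2,4) | p4:(0,4)->(0,3)->EXIT
Step 4: p0:(2,1)->(1,1) | p1:escaped | p2:(1,4)->(0,4) | p3:(2,4)->(1,4) | p4:escaped

(1,1) ESCAPED (0,4) (1,4) ESCAPED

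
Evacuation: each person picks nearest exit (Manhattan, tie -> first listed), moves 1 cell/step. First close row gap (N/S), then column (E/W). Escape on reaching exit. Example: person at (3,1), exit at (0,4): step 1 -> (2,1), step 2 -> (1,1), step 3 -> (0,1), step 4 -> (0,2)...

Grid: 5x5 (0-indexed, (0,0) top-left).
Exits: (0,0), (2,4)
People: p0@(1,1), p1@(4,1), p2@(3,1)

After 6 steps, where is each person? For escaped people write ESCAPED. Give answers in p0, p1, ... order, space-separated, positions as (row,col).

Step 1: p0:(1,1)->(0,1) | p1:(4,1)->(3,1) | p2:(3,1)->(2,1)
Step 2: p0:(0,1)->(0,0)->EXIT | p1:(3,1)->(2,1) | p2:(2,1)->(1,1)
Step 3: p0:escaped | p1:(2,1)->(1,1) | p2:(1,1)->(0,1)
Step 4: p0:escaped | p1:(1,1)->(0,1) | p2:(0,1)->(0,0)->EXIT
Step 5: p0:escaped | p1:(0,1)->(0,0)->EXIT | p2:escaped

ESCAPED ESCAPED ESCAPED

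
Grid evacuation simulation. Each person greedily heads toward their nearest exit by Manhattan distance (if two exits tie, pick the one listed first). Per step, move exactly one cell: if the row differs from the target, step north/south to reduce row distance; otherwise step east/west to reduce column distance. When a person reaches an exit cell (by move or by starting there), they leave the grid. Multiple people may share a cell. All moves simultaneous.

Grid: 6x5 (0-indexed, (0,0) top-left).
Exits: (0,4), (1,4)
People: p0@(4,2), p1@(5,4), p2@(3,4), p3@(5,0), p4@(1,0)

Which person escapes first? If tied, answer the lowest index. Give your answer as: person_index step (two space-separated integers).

Step 1: p0:(4,2)->(3,2) | p1:(5,4)->(4,4) | p2:(3,4)->(2,4) | p3:(5,0)->(4,0) | p4:(1,0)->(1,1)
Step 2: p0:(3,2)->(2,2) | p1:(4,4)->(3,4) | p2:(2,4)->(1,4)->EXIT | p3:(4,0)->(3,0) | p4:(1,1)->(1,2)
Step 3: p0:(2,2)->(1,2) | p1:(3,4)->(2,4) | p2:escaped | p3:(3,0)->(2,0) | p4:(1,2)->(1,3)
Step 4: p0:(1,2)->(1,3) | p1:(2,4)->(1,4)->EXIT | p2:escaped | p3:(2,0)->(1,0) | p4:(1,3)->(1,4)->EXIT
Step 5: p0:(1,3)->(1,4)->EXIT | p1:escaped | p2:escaped | p3:(1,0)->(1,1) | p4:escaped
Step 6: p0:escaped | p1:escaped | p2:escaped | p3:(1,1)->(1,2) | p4:escaped
Step 7: p0:escaped | p1:escaped | p2:escaped | p3:(1,2)->(1,3) | p4:escaped
Step 8: p0:escaped | p1:escaped | p2:escaped | p3:(1,3)->(1,4)->EXIT | p4:escaped
Exit steps: [5, 4, 2, 8, 4]
First to escape: p2 at step 2

Answer: 2 2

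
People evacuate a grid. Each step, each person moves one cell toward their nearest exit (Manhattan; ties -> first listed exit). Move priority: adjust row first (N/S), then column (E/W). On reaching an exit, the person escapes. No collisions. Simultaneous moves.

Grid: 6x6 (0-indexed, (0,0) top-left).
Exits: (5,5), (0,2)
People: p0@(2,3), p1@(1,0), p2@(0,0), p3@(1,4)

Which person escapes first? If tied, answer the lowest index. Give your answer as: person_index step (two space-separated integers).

Step 1: p0:(2,3)->(1,3) | p1:(1,0)->(0,0) | p2:(0,0)->(0,1) | p3:(1,4)->(0,4)
Step 2: p0:(1,3)->(0,3) | p1:(0,0)->(0,1) | p2:(0,1)->(0,2)->EXIT | p3:(0,4)->(0,3)
Step 3: p0:(0,3)->(0,2)->EXIT | p1:(0,1)->(0,2)->EXIT | p2:escaped | p3:(0,3)->(0,2)->EXIT
Exit steps: [3, 3, 2, 3]
First to escape: p2 at step 2

Answer: 2 2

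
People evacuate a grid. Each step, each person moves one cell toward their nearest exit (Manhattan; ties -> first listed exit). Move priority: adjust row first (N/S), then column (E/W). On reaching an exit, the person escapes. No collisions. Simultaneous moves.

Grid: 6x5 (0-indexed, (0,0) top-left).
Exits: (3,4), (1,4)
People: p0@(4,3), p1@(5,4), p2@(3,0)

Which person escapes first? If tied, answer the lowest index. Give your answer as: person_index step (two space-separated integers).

Answer: 0 2

Derivation:
Step 1: p0:(4,3)->(3,3) | p1:(5,4)->(4,4) | p2:(3,0)->(3,1)
Step 2: p0:(3,3)->(3,4)->EXIT | p1:(4,4)->(3,4)->EXIT | p2:(3,1)->(3,2)
Step 3: p0:escaped | p1:escaped | p2:(3,2)->(3,3)
Step 4: p0:escaped | p1:escaped | p2:(3,3)->(3,4)->EXIT
Exit steps: [2, 2, 4]
First to escape: p0 at step 2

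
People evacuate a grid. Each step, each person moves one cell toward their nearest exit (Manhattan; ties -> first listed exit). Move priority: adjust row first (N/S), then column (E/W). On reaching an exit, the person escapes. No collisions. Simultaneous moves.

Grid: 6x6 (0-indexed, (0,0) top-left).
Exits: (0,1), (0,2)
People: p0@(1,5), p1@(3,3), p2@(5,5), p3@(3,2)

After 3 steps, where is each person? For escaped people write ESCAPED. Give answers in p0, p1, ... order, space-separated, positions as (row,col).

Step 1: p0:(1,5)->(0,5) | p1:(3,3)->(2,3) | p2:(5,5)->(4,5) | p3:(3,2)->(2,2)
Step 2: p0:(0,5)->(0,4) | p1:(2,3)->(1,3) | p2:(4,5)->(3,5) | p3:(2,2)->(1,2)
Step 3: p0:(0,4)->(0,3) | p1:(1,3)->(0,3) | p2:(3,5)->(2,5) | p3:(1,2)->(0,2)->EXIT

(0,3) (0,3) (2,5) ESCAPED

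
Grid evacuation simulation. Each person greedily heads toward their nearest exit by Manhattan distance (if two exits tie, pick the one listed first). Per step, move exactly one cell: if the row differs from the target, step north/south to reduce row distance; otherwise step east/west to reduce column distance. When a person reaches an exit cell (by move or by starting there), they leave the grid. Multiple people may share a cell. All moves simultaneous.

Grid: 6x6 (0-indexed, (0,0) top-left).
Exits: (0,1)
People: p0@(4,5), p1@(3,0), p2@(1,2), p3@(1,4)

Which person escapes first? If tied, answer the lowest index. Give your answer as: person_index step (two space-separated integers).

Step 1: p0:(4,5)->(3,5) | p1:(3,0)->(2,0) | p2:(1,2)->(0,2) | p3:(1,4)->(0,4)
Step 2: p0:(3,5)->(2,5) | p1:(2,0)->(1,0) | p2:(0,2)->(0,1)->EXIT | p3:(0,4)->(0,3)
Step 3: p0:(2,5)->(1,5) | p1:(1,0)->(0,0) | p2:escaped | p3:(0,3)->(0,2)
Step 4: p0:(1,5)->(0,5) | p1:(0,0)->(0,1)->EXIT | p2:escaped | p3:(0,2)->(0,1)->EXIT
Step 5: p0:(0,5)->(0,4) | p1:escaped | p2:escaped | p3:escaped
Step 6: p0:(0,4)->(0,3) | p1:escaped | p2:escaped | p3:escaped
Step 7: p0:(0,3)->(0,2) | p1:escaped | p2:escaped | p3:escaped
Step 8: p0:(0,2)->(0,1)->EXIT | p1:escaped | p2:escaped | p3:escaped
Exit steps: [8, 4, 2, 4]
First to escape: p2 at step 2

Answer: 2 2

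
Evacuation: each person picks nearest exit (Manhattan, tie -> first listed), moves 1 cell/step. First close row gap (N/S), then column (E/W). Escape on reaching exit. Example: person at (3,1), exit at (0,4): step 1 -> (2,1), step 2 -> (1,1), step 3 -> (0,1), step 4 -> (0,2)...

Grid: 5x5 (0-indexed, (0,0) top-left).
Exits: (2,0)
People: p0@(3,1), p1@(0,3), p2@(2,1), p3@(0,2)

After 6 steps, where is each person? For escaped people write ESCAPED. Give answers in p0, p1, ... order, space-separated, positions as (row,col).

Step 1: p0:(3,1)->(2,1) | p1:(0,3)->(1,3) | p2:(2,1)->(2,0)->EXIT | p3:(0,2)->(1,2)
Step 2: p0:(2,1)->(2,0)->EXIT | p1:(1,3)->(2,3) | p2:escaped | p3:(1,2)->(2,2)
Step 3: p0:escaped | p1:(2,3)->(2,2) | p2:escaped | p3:(2,2)->(2,1)
Step 4: p0:escaped | p1:(2,2)->(2,1) | p2:escaped | p3:(2,1)->(2,0)->EXIT
Step 5: p0:escaped | p1:(2,1)->(2,0)->EXIT | p2:escaped | p3:escaped

ESCAPED ESCAPED ESCAPED ESCAPED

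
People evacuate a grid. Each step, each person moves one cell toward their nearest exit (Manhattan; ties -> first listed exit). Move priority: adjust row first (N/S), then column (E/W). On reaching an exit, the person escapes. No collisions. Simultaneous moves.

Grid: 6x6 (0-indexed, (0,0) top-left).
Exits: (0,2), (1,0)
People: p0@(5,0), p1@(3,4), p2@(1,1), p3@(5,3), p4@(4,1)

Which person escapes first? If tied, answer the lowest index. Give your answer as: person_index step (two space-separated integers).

Answer: 2 1

Derivation:
Step 1: p0:(5,0)->(4,0) | p1:(3,4)->(2,4) | p2:(1,1)->(1,0)->EXIT | p3:(5,3)->(4,3) | p4:(4,1)->(3,1)
Step 2: p0:(4,0)->(3,0) | p1:(2,4)->(1,4) | p2:escaped | p3:(4,3)->(3,3) | p4:(3,1)->(2,1)
Step 3: p0:(3,0)->(2,0) | p1:(1,4)->(0,4) | p2:escaped | p3:(3,3)->(2,3) | p4:(2,1)->(1,1)
Step 4: p0:(2,0)->(1,0)->EXIT | p1:(0,4)->(0,3) | p2:escaped | p3:(2,3)->(1,3) | p4:(1,1)->(1,0)->EXIT
Step 5: p0:escaped | p1:(0,3)->(0,2)->EXIT | p2:escaped | p3:(1,3)->(0,3) | p4:escaped
Step 6: p0:escaped | p1:escaped | p2:escaped | p3:(0,3)->(0,2)->EXIT | p4:escaped
Exit steps: [4, 5, 1, 6, 4]
First to escape: p2 at step 1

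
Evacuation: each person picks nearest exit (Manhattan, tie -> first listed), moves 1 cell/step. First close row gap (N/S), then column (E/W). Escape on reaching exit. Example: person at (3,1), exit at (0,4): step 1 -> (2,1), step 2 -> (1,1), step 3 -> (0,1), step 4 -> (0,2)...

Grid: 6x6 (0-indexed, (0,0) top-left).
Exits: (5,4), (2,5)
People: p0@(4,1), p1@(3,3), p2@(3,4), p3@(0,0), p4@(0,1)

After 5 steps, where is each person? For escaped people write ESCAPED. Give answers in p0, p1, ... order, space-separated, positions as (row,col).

Step 1: p0:(4,1)->(5,1) | p1:(3,3)->(4,3) | p2:(3,4)->(4,4) | p3:(0,0)->(1,0) | p4:(0,1)->(1,1)
Step 2: p0:(5,1)->(5,2) | p1:(4,3)->(5,3) | p2:(4,4)->(5,4)->EXIT | p3:(1,0)->(2,0) | p4:(1,1)->(2,1)
Step 3: p0:(5,2)->(5,3) | p1:(5,3)->(5,4)->EXIT | p2:escaped | p3:(2,0)->(2,1) | p4:(2,1)->(2,2)
Step 4: p0:(5,3)->(5,4)->EXIT | p1:escaped | p2:escaped | p3:(2,1)->(2,2) | p4:(2,2)->(2,3)
Step 5: p0:escaped | p1:escaped | p2:escaped | p3:(2,2)->(2,3) | p4:(2,3)->(2,4)

ESCAPED ESCAPED ESCAPED (2,3) (2,4)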